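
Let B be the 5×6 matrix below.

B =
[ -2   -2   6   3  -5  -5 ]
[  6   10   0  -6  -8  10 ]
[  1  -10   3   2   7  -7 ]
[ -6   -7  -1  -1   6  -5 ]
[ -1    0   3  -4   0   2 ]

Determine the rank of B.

5

Row reduce to echelon form.
R2 ← R2 + (3)·R1: [0, 4, 18, 3, -23, -5]
R3 ← R3 + (1/2)·R1: [0, -11, 6, 7/2, 9/2, -19/2]
R4 ← R4 − (3)·R1: [0, -1, -19, -10, 21, 10]
R5 ← R5 − (1/2)·R1: [0, 1, 0, -11/2, 5/2, 9/2]
R3 ← R3 + (11/4)·R2: [0, 0, 111/2, 47/4, -235/4, -93/4]
R4 ← R4 + (1/4)·R2: [0, 0, -29/2, -37/4, 61/4, 35/4]
R5 ← R5 − (1/4)·R2: [0, 0, -9/2, -25/4, 33/4, 23/4]
R4 ← R4 + (29/111)·R3: [0, 0, 0, -686/111, -11/111, 99/37]
R5 ← R5 + (3/37)·R3: [0, 0, 0, -196/37, 129/37, 143/37]
R5 ← R5 − (6/7)·R4: [0, 0, 0, 0, 25/7, 11/7]
Echelon form has 5 nonzero rows, so rank(B) = 5.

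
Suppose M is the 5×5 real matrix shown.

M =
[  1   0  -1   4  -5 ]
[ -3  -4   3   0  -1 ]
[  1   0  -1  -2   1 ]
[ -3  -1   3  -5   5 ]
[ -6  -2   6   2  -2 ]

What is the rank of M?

Row reduce to echelon form.
R2 ← R2 + (3)·R1: [0, -4, 0, 12, -16]
R3 ← R3 − R1: [0, 0, 0, -6, 6]
R4 ← R4 + (3)·R1: [0, -1, 0, 7, -10]
R5 ← R5 + (6)·R1: [0, -2, 0, 26, -32]
R4 ← R4 − (1/4)·R2: [0, 0, 0, 4, -6]
R5 ← R5 − (1/2)·R2: [0, 0, 0, 20, -24]
R4 ← R4 + (2/3)·R3: [0, 0, 0, 0, -2]
R5 ← R5 + (10/3)·R3: [0, 0, 0, 0, -4]
R5 ← R5 − (2)·R4: [0, 0, 0, 0, 0]
Echelon form has 4 nonzero rows, so rank(M) = 4.

4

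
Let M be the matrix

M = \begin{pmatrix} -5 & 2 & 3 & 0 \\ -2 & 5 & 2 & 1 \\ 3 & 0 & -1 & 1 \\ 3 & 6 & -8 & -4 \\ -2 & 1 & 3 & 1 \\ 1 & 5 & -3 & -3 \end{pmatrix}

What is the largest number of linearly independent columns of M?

4

Row reduce to echelon form.
R2 ← R2 − (2/5)·R1: [0, 21/5, 4/5, 1]
R3 ← R3 + (3/5)·R1: [0, 6/5, 4/5, 1]
R4 ← R4 + (3/5)·R1: [0, 36/5, -31/5, -4]
R5 ← R5 − (2/5)·R1: [0, 1/5, 9/5, 1]
R6 ← R6 + (1/5)·R1: [0, 27/5, -12/5, -3]
R3 ← R3 − (2/7)·R2: [0, 0, 4/7, 5/7]
R4 ← R4 − (12/7)·R2: [0, 0, -53/7, -40/7]
R5 ← R5 − (1/21)·R2: [0, 0, 37/21, 20/21]
R6 ← R6 − (9/7)·R2: [0, 0, -24/7, -30/7]
R4 ← R4 + (53/4)·R3: [0, 0, 0, 15/4]
R5 ← R5 − (37/12)·R3: [0, 0, 0, -5/4]
R6 ← R6 + (6)·R3: [0, 0, 0, 0]
R5 ← R5 + (1/3)·R4: [0, 0, 0, 0]
Echelon form has 4 nonzero rows, so rank(M) = 4.
The rank gives the maximum number of linearly independent columns: 4.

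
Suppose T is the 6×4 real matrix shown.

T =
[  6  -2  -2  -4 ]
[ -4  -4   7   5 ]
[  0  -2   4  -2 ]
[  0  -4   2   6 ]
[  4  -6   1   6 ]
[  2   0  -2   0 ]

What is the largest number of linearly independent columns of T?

4

Row reduce to echelon form.
R2 ← R2 + (2/3)·R1: [0, -16/3, 17/3, 7/3]
R5 ← R5 − (2/3)·R1: [0, -14/3, 7/3, 26/3]
R6 ← R6 − (1/3)·R1: [0, 2/3, -4/3, 4/3]
R3 ← R3 − (3/8)·R2: [0, 0, 15/8, -23/8]
R4 ← R4 − (3/4)·R2: [0, 0, -9/4, 17/4]
R5 ← R5 − (7/8)·R2: [0, 0, -21/8, 53/8]
R6 ← R6 + (1/8)·R2: [0, 0, -5/8, 13/8]
R4 ← R4 + (6/5)·R3: [0, 0, 0, 4/5]
R5 ← R5 + (7/5)·R3: [0, 0, 0, 13/5]
R6 ← R6 + (1/3)·R3: [0, 0, 0, 2/3]
R5 ← R5 − (13/4)·R4: [0, 0, 0, 0]
R6 ← R6 − (5/6)·R4: [0, 0, 0, 0]
Echelon form has 4 nonzero rows, so rank(T) = 4.
The rank gives the maximum number of linearly independent columns: 4.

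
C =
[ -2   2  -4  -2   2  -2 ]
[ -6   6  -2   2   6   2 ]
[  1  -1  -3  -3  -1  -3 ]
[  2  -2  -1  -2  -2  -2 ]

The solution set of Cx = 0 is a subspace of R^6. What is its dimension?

4

Row reduce to echelon form.
R2 ← R2 − (3)·R1: [0, 0, 10, 8, 0, 8]
R3 ← R3 + (1/2)·R1: [0, 0, -5, -4, 0, -4]
R4 ← R4 + R1: [0, 0, -5, -4, 0, -4]
R3 ← R3 + (1/2)·R2: [0, 0, 0, 0, 0, 0]
R4 ← R4 + (1/2)·R2: [0, 0, 0, 0, 0, 0]
2 nonzero rows, so rank(C) = 2.
C has 6 columns; by rank–nullity, nullity = 6 − 2 = 4.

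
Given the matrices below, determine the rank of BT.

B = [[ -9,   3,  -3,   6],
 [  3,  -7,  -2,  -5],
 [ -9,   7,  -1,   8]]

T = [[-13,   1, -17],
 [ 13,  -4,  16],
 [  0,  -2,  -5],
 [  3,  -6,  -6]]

2

First compute BT:
[[174, -51, 180],
 [-145,  65, -123],
 [232, -83, 222]]
Now row reduce the product.
R2 ← R2 + (5/6)·R1: [0, 45/2, 27]
R3 ← R3 − (4/3)·R1: [0, -15, -18]
R3 ← R3 + (2/3)·R2: [0, 0, 0]
2 nonzero rows, so rank(BT) = 2.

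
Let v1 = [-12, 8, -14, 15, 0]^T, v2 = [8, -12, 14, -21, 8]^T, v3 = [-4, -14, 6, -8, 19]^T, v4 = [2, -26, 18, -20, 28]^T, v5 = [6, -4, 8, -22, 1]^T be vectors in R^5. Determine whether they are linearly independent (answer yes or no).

no

Form the matrix with these vectors as rows and row reduce.
R2 ← R2 + (2/3)·R1: [0, -20/3, 14/3, -11, 8]
R3 ← R3 − (1/3)·R1: [0, -50/3, 32/3, -13, 19]
R4 ← R4 + (1/6)·R1: [0, -74/3, 47/3, -35/2, 28]
R5 ← R5 + (1/2)·R1: [0, 0, 1, -29/2, 1]
R3 ← R3 − (5/2)·R2: [0, 0, -1, 29/2, -1]
R4 ← R4 − (37/10)·R2: [0, 0, -8/5, 116/5, -8/5]
R4 ← R4 − (8/5)·R3: [0, 0, 0, 0, 0]
R5 ← R5 + R3: [0, 0, 0, 0, 0]
3 nonzero rows, so the 5 vectors span a space of dimension 3.
Since 3 < 5, the vectors are linearly dependent.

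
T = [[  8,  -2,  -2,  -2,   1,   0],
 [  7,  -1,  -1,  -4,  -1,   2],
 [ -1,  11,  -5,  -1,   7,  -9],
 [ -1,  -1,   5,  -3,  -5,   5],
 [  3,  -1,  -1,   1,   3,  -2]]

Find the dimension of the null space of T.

1

Row reduce to echelon form.
R2 ← R2 − (7/8)·R1: [0, 3/4, 3/4, -9/4, -15/8, 2]
R3 ← R3 + (1/8)·R1: [0, 43/4, -21/4, -5/4, 57/8, -9]
R4 ← R4 + (1/8)·R1: [0, -5/4, 19/4, -13/4, -39/8, 5]
R5 ← R5 − (3/8)·R1: [0, -1/4, -1/4, 7/4, 21/8, -2]
R3 ← R3 − (43/3)·R2: [0, 0, -16, 31, 34, -113/3]
R4 ← R4 + (5/3)·R2: [0, 0, 6, -7, -8, 25/3]
R5 ← R5 + (1/3)·R2: [0, 0, 0, 1, 2, -4/3]
R4 ← R4 + (3/8)·R3: [0, 0, 0, 37/8, 19/4, -139/24]
R5 ← R5 − (8/37)·R4: [0, 0, 0, 0, 36/37, -3/37]
5 nonzero rows, so rank(T) = 5.
T has 6 columns; by rank–nullity, nullity = 6 − 5 = 1.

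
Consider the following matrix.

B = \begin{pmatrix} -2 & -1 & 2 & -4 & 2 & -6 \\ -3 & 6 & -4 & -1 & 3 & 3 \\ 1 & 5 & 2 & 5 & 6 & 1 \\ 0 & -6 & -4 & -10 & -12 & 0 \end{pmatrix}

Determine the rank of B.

Row reduce to echelon form.
R2 ← R2 − (3/2)·R1: [0, 15/2, -7, 5, 0, 12]
R3 ← R3 + (1/2)·R1: [0, 9/2, 3, 3, 7, -2]
R3 ← R3 − (3/5)·R2: [0, 0, 36/5, 0, 7, -46/5]
R4 ← R4 + (4/5)·R2: [0, 0, -48/5, -6, -12, 48/5]
R4 ← R4 + (4/3)·R3: [0, 0, 0, -6, -8/3, -8/3]
Echelon form has 4 nonzero rows, so rank(B) = 4.

4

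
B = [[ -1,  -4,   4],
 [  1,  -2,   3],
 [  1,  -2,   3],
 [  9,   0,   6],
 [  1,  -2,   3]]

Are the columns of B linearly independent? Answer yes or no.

Row reduce B to echelon form.
R2 ← R2 + R1: [0, -6, 7]
R3 ← R3 + R1: [0, -6, 7]
R4 ← R4 + (9)·R1: [0, -36, 42]
R5 ← R5 + R1: [0, -6, 7]
R3 ← R3 − R2: [0, 0, 0]
R4 ← R4 − (6)·R2: [0, 0, 0]
R5 ← R5 − R2: [0, 0, 0]
2 pivots among 3 columns.
Only 2 < 3 pivot columns, so the columns are linearly dependent.

no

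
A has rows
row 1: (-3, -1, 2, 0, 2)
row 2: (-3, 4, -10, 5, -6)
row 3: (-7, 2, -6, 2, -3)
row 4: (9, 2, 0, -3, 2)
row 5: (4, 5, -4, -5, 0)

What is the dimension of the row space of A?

5

Row reduce to echelon form.
R2 ← R2 − R1: [0, 5, -12, 5, -8]
R3 ← R3 − (7/3)·R1: [0, 13/3, -32/3, 2, -23/3]
R4 ← R4 + (3)·R1: [0, -1, 6, -3, 8]
R5 ← R5 + (4/3)·R1: [0, 11/3, -4/3, -5, 8/3]
R3 ← R3 − (13/15)·R2: [0, 0, -4/15, -7/3, -11/15]
R4 ← R4 + (1/5)·R2: [0, 0, 18/5, -2, 32/5]
R5 ← R5 − (11/15)·R2: [0, 0, 112/15, -26/3, 128/15]
R4 ← R4 + (27/2)·R3: [0, 0, 0, -67/2, -7/2]
R5 ← R5 + (28)·R3: [0, 0, 0, -74, -12]
R5 ← R5 − (148/67)·R4: [0, 0, 0, 0, -286/67]
Echelon form has 5 nonzero rows, so rank(A) = 5.
The row space has dimension equal to the rank: 5.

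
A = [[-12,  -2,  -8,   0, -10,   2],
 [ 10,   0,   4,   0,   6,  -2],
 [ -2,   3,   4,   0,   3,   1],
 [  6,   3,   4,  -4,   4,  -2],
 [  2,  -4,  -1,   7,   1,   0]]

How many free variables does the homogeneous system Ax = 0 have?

2

Row reduce to echelon form.
R2 ← R2 + (5/6)·R1: [0, -5/3, -8/3, 0, -7/3, -1/3]
R3 ← R3 − (1/6)·R1: [0, 10/3, 16/3, 0, 14/3, 2/3]
R4 ← R4 + (1/2)·R1: [0, 2, 0, -4, -1, -1]
R5 ← R5 + (1/6)·R1: [0, -13/3, -7/3, 7, -2/3, 1/3]
R3 ← R3 + (2)·R2: [0, 0, 0, 0, 0, 0]
R4 ← R4 + (6/5)·R2: [0, 0, -16/5, -4, -19/5, -7/5]
R5 ← R5 − (13/5)·R2: [0, 0, 23/5, 7, 27/5, 6/5]
Swap R3 ↔ R4
R5 ← R5 + (23/16)·R3: [0, 0, 0, 5/4, -1/16, -13/16]
Swap R4 ↔ R5
4 nonzero rows, so rank(A) = 4.
A has 6 columns; by rank–nullity, nullity = 6 − 4 = 2.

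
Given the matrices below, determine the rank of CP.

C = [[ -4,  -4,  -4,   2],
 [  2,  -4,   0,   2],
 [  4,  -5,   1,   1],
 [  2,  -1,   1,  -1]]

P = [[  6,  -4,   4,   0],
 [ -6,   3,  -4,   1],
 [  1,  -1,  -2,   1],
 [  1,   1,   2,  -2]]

First compute CP:
[[ -2,  10,  12, -12],
 [ 38, -18,  28,  -8],
 [ 56, -31,  36,  -6],
 [ 18, -13,   8,   2]]
Now row reduce the product.
R2 ← R2 + (19)·R1: [0, 172, 256, -236]
R3 ← R3 + (28)·R1: [0, 249, 372, -342]
R4 ← R4 + (9)·R1: [0, 77, 116, -106]
R3 ← R3 − (249/172)·R2: [0, 0, 60/43, -15/43]
R4 ← R4 − (77/172)·R2: [0, 0, 60/43, -15/43]
R4 ← R4 − R3: [0, 0, 0, 0]
3 nonzero rows, so rank(CP) = 3.

3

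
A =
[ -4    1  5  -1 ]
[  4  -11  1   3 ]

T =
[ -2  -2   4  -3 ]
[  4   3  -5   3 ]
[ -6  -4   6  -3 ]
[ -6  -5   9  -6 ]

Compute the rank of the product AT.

2

First compute AT:
[[-12,  -4,   0,   6],
 [-76, -60, 104, -66]]
Now row reduce the product.
R2 ← R2 − (19/3)·R1: [0, -104/3, 104, -104]
2 nonzero rows, so rank(AT) = 2.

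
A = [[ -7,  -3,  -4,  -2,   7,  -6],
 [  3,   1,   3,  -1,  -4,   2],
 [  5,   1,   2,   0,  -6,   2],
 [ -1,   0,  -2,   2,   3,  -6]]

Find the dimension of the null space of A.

2

Row reduce to echelon form.
R2 ← R2 + (3/7)·R1: [0, -2/7, 9/7, -13/7, -1, -4/7]
R3 ← R3 + (5/7)·R1: [0, -8/7, -6/7, -10/7, -1, -16/7]
R4 ← R4 − (1/7)·R1: [0, 3/7, -10/7, 16/7, 2, -36/7]
R3 ← R3 − (4)·R2: [0, 0, -6, 6, 3, 0]
R4 ← R4 + (3/2)·R2: [0, 0, 1/2, -1/2, 1/2, -6]
R4 ← R4 + (1/12)·R3: [0, 0, 0, 0, 3/4, -6]
4 nonzero rows, so rank(A) = 4.
A has 6 columns; by rank–nullity, nullity = 6 − 4 = 2.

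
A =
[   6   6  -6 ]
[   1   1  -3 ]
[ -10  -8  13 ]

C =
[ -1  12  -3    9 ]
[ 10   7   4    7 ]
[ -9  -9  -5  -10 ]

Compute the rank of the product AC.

First compute AC:
[[108, 168,  36, 156],
 [ 36,  46,  16,  46],
 [-187, -293, -67, -276]]
Now row reduce the product.
R2 ← R2 − (1/3)·R1: [0, -10, 4, -6]
R3 ← R3 + (187/108)·R1: [0, -19/9, -14/3, -53/9]
R3 ← R3 − (19/90)·R2: [0, 0, -248/45, -208/45]
3 nonzero rows, so rank(AC) = 3.

3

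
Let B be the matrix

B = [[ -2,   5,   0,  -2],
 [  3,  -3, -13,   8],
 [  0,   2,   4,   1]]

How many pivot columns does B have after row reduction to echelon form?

Row reduce to echelon form.
R2 ← R2 + (3/2)·R1: [0, 9/2, -13, 5]
R3 ← R3 − (4/9)·R2: [0, 0, 88/9, -11/9]
Echelon form has 3 nonzero rows, so rank(B) = 3.
Each nonzero row contributes one pivot column: 3 pivot columns.

3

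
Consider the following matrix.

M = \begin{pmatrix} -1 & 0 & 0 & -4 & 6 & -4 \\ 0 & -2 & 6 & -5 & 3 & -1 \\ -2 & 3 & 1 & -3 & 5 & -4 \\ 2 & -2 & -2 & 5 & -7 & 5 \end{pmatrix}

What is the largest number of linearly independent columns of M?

3

Row reduce to echelon form.
R3 ← R3 − (2)·R1: [0, 3, 1, 5, -7, 4]
R4 ← R4 + (2)·R1: [0, -2, -2, -3, 5, -3]
R3 ← R3 + (3/2)·R2: [0, 0, 10, -5/2, -5/2, 5/2]
R4 ← R4 − R2: [0, 0, -8, 2, 2, -2]
R4 ← R4 + (4/5)·R3: [0, 0, 0, 0, 0, 0]
Echelon form has 3 nonzero rows, so rank(M) = 3.
The rank gives the maximum number of linearly independent columns: 3.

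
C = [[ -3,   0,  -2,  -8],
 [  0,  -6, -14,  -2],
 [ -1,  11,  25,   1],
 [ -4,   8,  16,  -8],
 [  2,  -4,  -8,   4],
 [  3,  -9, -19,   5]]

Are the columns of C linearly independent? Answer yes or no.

no

Row reduce C to echelon form.
R3 ← R3 − (1/3)·R1: [0, 11, 77/3, 11/3]
R4 ← R4 − (4/3)·R1: [0, 8, 56/3, 8/3]
R5 ← R5 + (2/3)·R1: [0, -4, -28/3, -4/3]
R6 ← R6 + R1: [0, -9, -21, -3]
R3 ← R3 + (11/6)·R2: [0, 0, 0, 0]
R4 ← R4 + (4/3)·R2: [0, 0, 0, 0]
R5 ← R5 − (2/3)·R2: [0, 0, 0, 0]
R6 ← R6 − (3/2)·R2: [0, 0, 0, 0]
2 pivots among 4 columns.
Only 2 < 4 pivot columns, so the columns are linearly dependent.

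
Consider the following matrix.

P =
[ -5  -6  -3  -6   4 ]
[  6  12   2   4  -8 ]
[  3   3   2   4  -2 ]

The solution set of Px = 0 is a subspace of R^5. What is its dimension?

Row reduce to echelon form.
R2 ← R2 + (6/5)·R1: [0, 24/5, -8/5, -16/5, -16/5]
R3 ← R3 + (3/5)·R1: [0, -3/5, 1/5, 2/5, 2/5]
R3 ← R3 + (1/8)·R2: [0, 0, 0, 0, 0]
2 nonzero rows, so rank(P) = 2.
P has 5 columns; by rank–nullity, nullity = 5 − 2 = 3.

3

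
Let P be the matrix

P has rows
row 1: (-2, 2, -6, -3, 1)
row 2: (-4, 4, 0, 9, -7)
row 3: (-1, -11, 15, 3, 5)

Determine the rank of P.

Row reduce to echelon form.
R2 ← R2 − (2)·R1: [0, 0, 12, 15, -9]
R3 ← R3 − (1/2)·R1: [0, -12, 18, 9/2, 9/2]
Swap R2 ↔ R3
Echelon form has 3 nonzero rows, so rank(P) = 3.

3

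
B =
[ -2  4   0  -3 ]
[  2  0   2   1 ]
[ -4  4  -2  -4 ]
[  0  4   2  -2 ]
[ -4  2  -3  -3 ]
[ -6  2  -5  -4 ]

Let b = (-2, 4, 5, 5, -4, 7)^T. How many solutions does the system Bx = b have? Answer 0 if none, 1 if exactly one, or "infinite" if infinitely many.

Row reduce the augmented matrix [B | b].
R2 ← R2 + R1: [0, 4, 2, -2, 2]
R3 ← R3 − (2)·R1: [0, -4, -2, 2, 9]
R5 ← R5 − (2)·R1: [0, -6, -3, 3, 0]
R6 ← R6 − (3)·R1: [0, -10, -5, 5, 13]
R3 ← R3 + R2: [0, 0, 0, 0, 11]
R4 ← R4 − R2: [0, 0, 0, 0, 3]
R5 ← R5 + (3/2)·R2: [0, 0, 0, 0, 3]
R6 ← R6 + (5/2)·R2: [0, 0, 0, 0, 18]
R4 ← R4 − (3/11)·R3: [0, 0, 0, 0, 0]
R5 ← R5 − (3/11)·R3: [0, 0, 0, 0, 0]
R6 ← R6 − (18/11)·R3: [0, 0, 0, 0, 0]
The echelon form has 3 nonzero rows; the last pivot sits in the augmented column, so rank(B) = 2 but rank([B|b]) = 3.
Since the ranks differ, the system is inconsistent.
It has no solutions.

0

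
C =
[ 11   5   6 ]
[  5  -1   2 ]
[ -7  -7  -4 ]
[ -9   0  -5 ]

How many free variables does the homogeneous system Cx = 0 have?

Row reduce to echelon form.
R2 ← R2 − (5/11)·R1: [0, -36/11, -8/11]
R3 ← R3 + (7/11)·R1: [0, -42/11, -2/11]
R4 ← R4 + (9/11)·R1: [0, 45/11, -1/11]
R3 ← R3 − (7/6)·R2: [0, 0, 2/3]
R4 ← R4 + (5/4)·R2: [0, 0, -1]
R4 ← R4 + (3/2)·R3: [0, 0, 0]
3 nonzero rows, so rank(C) = 3.
C has 3 columns; by rank–nullity, nullity = 3 − 3 = 0.

0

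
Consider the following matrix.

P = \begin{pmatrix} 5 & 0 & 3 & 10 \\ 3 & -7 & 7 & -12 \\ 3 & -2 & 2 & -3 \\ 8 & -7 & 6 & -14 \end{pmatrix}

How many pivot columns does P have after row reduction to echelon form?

Row reduce to echelon form.
R2 ← R2 − (3/5)·R1: [0, -7, 26/5, -18]
R3 ← R3 − (3/5)·R1: [0, -2, 1/5, -9]
R4 ← R4 − (8/5)·R1: [0, -7, 6/5, -30]
R3 ← R3 − (2/7)·R2: [0, 0, -9/7, -27/7]
R4 ← R4 − R2: [0, 0, -4, -12]
R4 ← R4 − (28/9)·R3: [0, 0, 0, 0]
Echelon form has 3 nonzero rows, so rank(P) = 3.
Each nonzero row contributes one pivot column: 3 pivot columns.

3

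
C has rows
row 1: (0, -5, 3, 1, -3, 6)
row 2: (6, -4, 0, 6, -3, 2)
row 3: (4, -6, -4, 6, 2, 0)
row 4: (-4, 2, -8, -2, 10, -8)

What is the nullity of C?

Row reduce to echelon form.
Swap R1 ↔ R2
R3 ← R3 − (2/3)·R1: [0, -10/3, -4, 2, 4, -4/3]
R4 ← R4 + (2/3)·R1: [0, -2/3, -8, 2, 8, -20/3]
R3 ← R3 − (2/3)·R2: [0, 0, -6, 4/3, 6, -16/3]
R4 ← R4 − (2/15)·R2: [0, 0, -42/5, 28/15, 42/5, -112/15]
R4 ← R4 − (7/5)·R3: [0, 0, 0, 0, 0, 0]
3 nonzero rows, so rank(C) = 3.
C has 6 columns; by rank–nullity, nullity = 6 − 3 = 3.

3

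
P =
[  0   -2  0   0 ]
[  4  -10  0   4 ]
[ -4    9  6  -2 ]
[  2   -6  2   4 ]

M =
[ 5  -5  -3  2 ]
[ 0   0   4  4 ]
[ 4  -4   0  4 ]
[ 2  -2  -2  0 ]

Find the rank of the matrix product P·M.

2

First compute PM:
[[  0,   0,  -8,  -8],
 [ 28, -28, -60, -32],
 [  0,   0,  52,  52],
 [ 26, -26, -38, -12]]
Now row reduce the product.
Swap R1 ↔ R2
R4 ← R4 − (13/14)·R1: [0, 0, 124/7, 124/7]
R3 ← R3 + (13/2)·R2: [0, 0, 0, 0]
R4 ← R4 + (31/14)·R2: [0, 0, 0, 0]
2 nonzero rows, so rank(PM) = 2.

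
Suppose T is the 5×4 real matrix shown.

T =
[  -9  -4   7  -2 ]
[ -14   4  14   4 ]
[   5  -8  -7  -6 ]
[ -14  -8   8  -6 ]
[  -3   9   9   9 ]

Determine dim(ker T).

1

Row reduce to echelon form.
R2 ← R2 − (14/9)·R1: [0, 92/9, 28/9, 64/9]
R3 ← R3 + (5/9)·R1: [0, -92/9, -28/9, -64/9]
R4 ← R4 − (14/9)·R1: [0, -16/9, -26/9, -26/9]
R5 ← R5 − (1/3)·R1: [0, 31/3, 20/3, 29/3]
R3 ← R3 + R2: [0, 0, 0, 0]
R4 ← R4 + (4/23)·R2: [0, 0, -54/23, -38/23]
R5 ← R5 − (93/92)·R2: [0, 0, 81/23, 57/23]
Swap R3 ↔ R4
R5 ← R5 + (3/2)·R3: [0, 0, 0, 0]
3 nonzero rows, so rank(T) = 3.
T has 4 columns; by rank–nullity, nullity = 4 − 3 = 1.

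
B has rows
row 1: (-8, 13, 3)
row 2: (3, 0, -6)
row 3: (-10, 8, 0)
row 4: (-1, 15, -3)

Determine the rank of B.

3

Row reduce to echelon form.
R2 ← R2 + (3/8)·R1: [0, 39/8, -39/8]
R3 ← R3 − (5/4)·R1: [0, -33/4, -15/4]
R4 ← R4 − (1/8)·R1: [0, 107/8, -27/8]
R3 ← R3 + (22/13)·R2: [0, 0, -12]
R4 ← R4 − (107/39)·R2: [0, 0, 10]
R4 ← R4 + (5/6)·R3: [0, 0, 0]
Echelon form has 3 nonzero rows, so rank(B) = 3.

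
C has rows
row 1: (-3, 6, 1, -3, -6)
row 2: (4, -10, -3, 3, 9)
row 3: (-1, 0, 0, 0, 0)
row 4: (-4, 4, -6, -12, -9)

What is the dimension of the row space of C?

Row reduce to echelon form.
R2 ← R2 + (4/3)·R1: [0, -2, -5/3, -1, 1]
R3 ← R3 − (1/3)·R1: [0, -2, -1/3, 1, 2]
R4 ← R4 − (4/3)·R1: [0, -4, -22/3, -8, -1]
R3 ← R3 − R2: [0, 0, 4/3, 2, 1]
R4 ← R4 − (2)·R2: [0, 0, -4, -6, -3]
R4 ← R4 + (3)·R3: [0, 0, 0, 0, 0]
Echelon form has 3 nonzero rows, so rank(C) = 3.
The row space has dimension equal to the rank: 3.

3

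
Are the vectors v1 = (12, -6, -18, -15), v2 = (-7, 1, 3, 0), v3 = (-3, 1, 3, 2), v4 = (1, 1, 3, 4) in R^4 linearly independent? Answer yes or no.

no

Form the matrix with these vectors as rows and row reduce.
R2 ← R2 + (7/12)·R1: [0, -5/2, -15/2, -35/4]
R3 ← R3 + (1/4)·R1: [0, -1/2, -3/2, -7/4]
R4 ← R4 − (1/12)·R1: [0, 3/2, 9/2, 21/4]
R3 ← R3 − (1/5)·R2: [0, 0, 0, 0]
R4 ← R4 + (3/5)·R2: [0, 0, 0, 0]
2 nonzero rows, so the 4 vectors span a space of dimension 2.
Since 2 < 4, the vectors are linearly dependent.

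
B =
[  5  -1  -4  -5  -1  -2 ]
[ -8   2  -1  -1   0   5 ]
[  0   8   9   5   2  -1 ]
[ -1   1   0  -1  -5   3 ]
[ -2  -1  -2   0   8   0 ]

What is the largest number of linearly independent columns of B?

5

Row reduce to echelon form.
R2 ← R2 + (8/5)·R1: [0, 2/5, -37/5, -9, -8/5, 9/5]
R4 ← R4 + (1/5)·R1: [0, 4/5, -4/5, -2, -26/5, 13/5]
R5 ← R5 + (2/5)·R1: [0, -7/5, -18/5, -2, 38/5, -4/5]
R3 ← R3 − (20)·R2: [0, 0, 157, 185, 34, -37]
R4 ← R4 − (2)·R2: [0, 0, 14, 16, -2, -1]
R5 ← R5 + (7/2)·R2: [0, 0, -59/2, -67/2, 2, 11/2]
R4 ← R4 − (14/157)·R3: [0, 0, 0, -78/157, -790/157, 361/157]
R5 ← R5 + (59/314)·R3: [0, 0, 0, 198/157, 1317/157, -228/157]
R5 ← R5 + (33/13)·R4: [0, 0, 0, 0, -57/13, 57/13]
Echelon form has 5 nonzero rows, so rank(B) = 5.
The rank gives the maximum number of linearly independent columns: 5.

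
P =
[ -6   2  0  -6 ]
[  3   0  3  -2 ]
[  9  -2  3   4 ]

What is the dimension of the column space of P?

Row reduce to echelon form.
R2 ← R2 + (1/2)·R1: [0, 1, 3, -5]
R3 ← R3 + (3/2)·R1: [0, 1, 3, -5]
R3 ← R3 − R2: [0, 0, 0, 0]
Echelon form has 2 nonzero rows, so rank(P) = 2.
The column space has dimension equal to the rank: 2.

2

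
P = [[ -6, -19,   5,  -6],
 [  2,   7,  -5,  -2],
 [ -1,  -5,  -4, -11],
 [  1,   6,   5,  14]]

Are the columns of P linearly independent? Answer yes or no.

no

Row reduce P to echelon form.
R2 ← R2 + (1/3)·R1: [0, 2/3, -10/3, -4]
R3 ← R3 − (1/6)·R1: [0, -11/6, -29/6, -10]
R4 ← R4 + (1/6)·R1: [0, 17/6, 35/6, 13]
R3 ← R3 + (11/4)·R2: [0, 0, -14, -21]
R4 ← R4 − (17/4)·R2: [0, 0, 20, 30]
R4 ← R4 + (10/7)·R3: [0, 0, 0, 0]
3 pivots among 4 columns.
Only 3 < 4 pivot columns, so the columns are linearly dependent.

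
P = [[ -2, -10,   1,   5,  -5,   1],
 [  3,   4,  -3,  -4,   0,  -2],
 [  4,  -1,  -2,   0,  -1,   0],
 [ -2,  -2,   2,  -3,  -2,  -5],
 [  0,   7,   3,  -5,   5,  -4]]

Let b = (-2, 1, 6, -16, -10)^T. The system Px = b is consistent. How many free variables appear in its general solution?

Row reduce the augmented matrix [P | b].
R2 ← R2 + (3/2)·R1: [0, -11, -3/2, 7/2, -15/2, -1/2, -2]
R3 ← R3 + (2)·R1: [0, -21, 0, 10, -11, 2, 2]
R4 ← R4 − R1: [0, 8, 1, -8, 3, -6, -14]
R3 ← R3 − (21/11)·R2: [0, 0, 63/22, 73/22, 73/22, 65/22, 64/11]
R4 ← R4 + (8/11)·R2: [0, 0, -1/11, -60/11, -27/11, -70/11, -170/11]
R5 ← R5 + (7/11)·R2: [0, 0, 45/22, -61/22, 5/22, -95/22, -124/11]
R4 ← R4 + (2/63)·R3: [0, 0, 0, -337/63, -148/63, -395/63, -962/63]
R5 ← R5 − (5/7)·R3: [0, 0, 0, -36/7, -15/7, -45/7, -108/7]
R5 ← R5 − (324/337)·R4: [0, 0, 0, 0, 39/337, -135/337, -252/337]
The echelon form has 5 nonzero rows, and every pivot lies in the first 6 columns, so rank(P) = rank([P|b]) = 5.
The system is consistent.
Free variables = (unknowns) − (rank) = 6 − 5 = 1.

1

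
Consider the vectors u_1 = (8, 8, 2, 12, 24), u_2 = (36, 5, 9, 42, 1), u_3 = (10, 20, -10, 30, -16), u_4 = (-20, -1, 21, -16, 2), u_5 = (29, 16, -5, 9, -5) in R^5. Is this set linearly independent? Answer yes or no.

yes

Form the matrix with these vectors as rows and row reduce.
R2 ← R2 − (9/2)·R1: [0, -31, 0, -12, -107]
R3 ← R3 − (5/4)·R1: [0, 10, -25/2, 15, -46]
R4 ← R4 + (5/2)·R1: [0, 19, 26, 14, 62]
R5 ← R5 − (29/8)·R1: [0, -13, -49/4, -69/2, -92]
R3 ← R3 + (10/31)·R2: [0, 0, -25/2, 345/31, -2496/31]
R4 ← R4 + (19/31)·R2: [0, 0, 26, 206/31, -111/31]
R5 ← R5 − (13/31)·R2: [0, 0, -49/4, -1827/62, -1461/31]
R4 ← R4 + (52/25)·R3: [0, 0, 0, 4618/155, -132567/775]
R5 ← R5 − (49/50)·R3: [0, 0, 0, -6258/155, 24627/775]
R5 ← R5 + (3129/2309)·R4: [0, 0, 0, 0, -461856/2309]
5 nonzero rows, so the 5 vectors span a space of dimension 5.
Since 5 = 5, the vectors are linearly independent.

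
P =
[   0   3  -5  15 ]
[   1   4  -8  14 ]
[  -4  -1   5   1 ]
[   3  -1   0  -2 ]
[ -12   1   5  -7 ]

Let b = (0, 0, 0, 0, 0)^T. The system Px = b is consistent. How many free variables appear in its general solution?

Row reduce the augmented matrix [P | b].
Swap R1 ↔ R2
R3 ← R3 + (4)·R1: [0, 15, -27, 57, 0]
R4 ← R4 − (3)·R1: [0, -13, 24, -44, 0]
R5 ← R5 + (12)·R1: [0, 49, -91, 161, 0]
R3 ← R3 − (5)·R2: [0, 0, -2, -18, 0]
R4 ← R4 + (13/3)·R2: [0, 0, 7/3, 21, 0]
R5 ← R5 − (49/3)·R2: [0, 0, -28/3, -84, 0]
R4 ← R4 + (7/6)·R3: [0, 0, 0, 0, 0]
R5 ← R5 − (14/3)·R3: [0, 0, 0, 0, 0]
The echelon form has 3 nonzero rows, and every pivot lies in the first 4 columns, so rank(P) = rank([P|b]) = 3.
The system is consistent.
Free variables = (unknowns) − (rank) = 4 − 3 = 1.

1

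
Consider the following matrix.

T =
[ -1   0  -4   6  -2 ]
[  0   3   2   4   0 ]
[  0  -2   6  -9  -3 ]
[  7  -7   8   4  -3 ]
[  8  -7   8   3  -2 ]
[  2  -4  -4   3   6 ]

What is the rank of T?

5

Row reduce to echelon form.
R4 ← R4 + (7)·R1: [0, -7, -20, 46, -17]
R5 ← R5 + (8)·R1: [0, -7, -24, 51, -18]
R6 ← R6 + (2)·R1: [0, -4, -12, 15, 2]
R3 ← R3 + (2/3)·R2: [0, 0, 22/3, -19/3, -3]
R4 ← R4 + (7/3)·R2: [0, 0, -46/3, 166/3, -17]
R5 ← R5 + (7/3)·R2: [0, 0, -58/3, 181/3, -18]
R6 ← R6 + (4/3)·R2: [0, 0, -28/3, 61/3, 2]
R4 ← R4 + (23/11)·R3: [0, 0, 0, 463/11, -256/11]
R5 ← R5 + (29/11)·R3: [0, 0, 0, 480/11, -285/11]
R6 ← R6 + (14/11)·R3: [0, 0, 0, 135/11, -20/11]
R5 ← R5 − (480/463)·R4: [0, 0, 0, 0, -825/463]
R6 ← R6 − (135/463)·R4: [0, 0, 0, 0, 2300/463]
R6 ← R6 + (92/33)·R5: [0, 0, 0, 0, 0]
Echelon form has 5 nonzero rows, so rank(T) = 5.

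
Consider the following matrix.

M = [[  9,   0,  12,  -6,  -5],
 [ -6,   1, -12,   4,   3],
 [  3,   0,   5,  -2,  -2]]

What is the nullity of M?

2

Row reduce to echelon form.
R2 ← R2 + (2/3)·R1: [0, 1, -4, 0, -1/3]
R3 ← R3 − (1/3)·R1: [0, 0, 1, 0, -1/3]
3 nonzero rows, so rank(M) = 3.
M has 5 columns; by rank–nullity, nullity = 5 − 3 = 2.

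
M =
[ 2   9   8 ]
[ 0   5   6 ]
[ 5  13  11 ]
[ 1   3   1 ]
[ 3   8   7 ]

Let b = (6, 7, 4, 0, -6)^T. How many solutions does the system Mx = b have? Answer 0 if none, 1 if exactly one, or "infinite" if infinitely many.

Row reduce the augmented matrix [M | b].
R3 ← R3 − (5/2)·R1: [0, -19/2, -9, -11]
R4 ← R4 − (1/2)·R1: [0, -3/2, -3, -3]
R5 ← R5 − (3/2)·R1: [0, -11/2, -5, -15]
R3 ← R3 + (19/10)·R2: [0, 0, 12/5, 23/10]
R4 ← R4 + (3/10)·R2: [0, 0, -6/5, -9/10]
R5 ← R5 + (11/10)·R2: [0, 0, 8/5, -73/10]
R4 ← R4 + (1/2)·R3: [0, 0, 0, 1/4]
R5 ← R5 − (2/3)·R3: [0, 0, 0, -53/6]
R5 ← R5 + (106/3)·R4: [0, 0, 0, 0]
The echelon form has 4 nonzero rows; the last pivot sits in the augmented column, so rank(M) = 3 but rank([M|b]) = 4.
Since the ranks differ, the system is inconsistent.
It has no solutions.

0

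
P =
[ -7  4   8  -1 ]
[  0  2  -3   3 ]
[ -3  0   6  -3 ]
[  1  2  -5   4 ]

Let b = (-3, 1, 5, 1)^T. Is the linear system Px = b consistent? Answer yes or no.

no

Row reduce the augmented matrix [P | b].
R3 ← R3 − (3/7)·R1: [0, -12/7, 18/7, -18/7, 44/7]
R4 ← R4 + (1/7)·R1: [0, 18/7, -27/7, 27/7, 4/7]
R3 ← R3 + (6/7)·R2: [0, 0, 0, 0, 50/7]
R4 ← R4 − (9/7)·R2: [0, 0, 0, 0, -5/7]
R4 ← R4 + (1/10)·R3: [0, 0, 0, 0, 0]
The echelon form has 3 nonzero rows; the last pivot sits in the augmented column, so rank(P) = 2 but rank([P|b]) = 3.
Since the ranks differ, the system is inconsistent.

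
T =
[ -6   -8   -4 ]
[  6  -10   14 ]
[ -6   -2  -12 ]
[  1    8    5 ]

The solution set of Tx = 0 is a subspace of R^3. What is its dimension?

0

Row reduce to echelon form.
R2 ← R2 + R1: [0, -18, 10]
R3 ← R3 − R1: [0, 6, -8]
R4 ← R4 + (1/6)·R1: [0, 20/3, 13/3]
R3 ← R3 + (1/3)·R2: [0, 0, -14/3]
R4 ← R4 + (10/27)·R2: [0, 0, 217/27]
R4 ← R4 + (31/18)·R3: [0, 0, 0]
3 nonzero rows, so rank(T) = 3.
T has 3 columns; by rank–nullity, nullity = 3 − 3 = 0.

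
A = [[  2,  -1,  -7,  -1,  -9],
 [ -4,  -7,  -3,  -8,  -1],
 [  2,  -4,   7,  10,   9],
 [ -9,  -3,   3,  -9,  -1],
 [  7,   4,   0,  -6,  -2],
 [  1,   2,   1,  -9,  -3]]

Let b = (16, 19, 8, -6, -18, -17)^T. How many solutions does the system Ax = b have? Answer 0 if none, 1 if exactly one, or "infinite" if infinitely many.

Row reduce the augmented matrix [A | b].
R2 ← R2 + (2)·R1: [0, -9, -17, -10, -19, 51]
R3 ← R3 − R1: [0, -3, 14, 11, 18, -8]
R4 ← R4 + (9/2)·R1: [0, -15/2, -57/2, -27/2, -83/2, 66]
R5 ← R5 − (7/2)·R1: [0, 15/2, 49/2, -5/2, 59/2, -74]
R6 ← R6 − (1/2)·R1: [0, 5/2, 9/2, -17/2, 3/2, -25]
R3 ← R3 − (1/3)·R2: [0, 0, 59/3, 43/3, 73/3, -25]
R4 ← R4 − (5/6)·R2: [0, 0, -43/3, -31/6, -77/3, 47/2]
R5 ← R5 + (5/6)·R2: [0, 0, 31/3, -65/6, 41/3, -63/2]
R6 ← R6 + (5/18)·R2: [0, 0, -2/9, -203/18, -34/9, -65/6]
R4 ← R4 + (43/59)·R3: [0, 0, 0, 623/118, -468/59, 623/118]
R5 ← R5 − (31/59)·R3: [0, 0, 0, -2167/118, 52/59, -2167/118]
R6 ← R6 + (2/177)·R3: [0, 0, 0, -3935/354, -620/177, -3935/354]
R5 ← R5 + (2167/623)·R4: [0, 0, 0, 0, -16640/623, 0]
R6 ← R6 + (3935/1869)·R4: [0, 0, 0, 0, -37760/1869, 0]
R6 ← R6 − (59/78)·R5: [0, 0, 0, 0, 0, 0]
The echelon form has 5 nonzero rows, and every pivot lies in the first 5 columns, so rank(A) = rank([A|b]) = 5.
The system is consistent.
rank = 5 = number of unknowns, so the solution is unique.

1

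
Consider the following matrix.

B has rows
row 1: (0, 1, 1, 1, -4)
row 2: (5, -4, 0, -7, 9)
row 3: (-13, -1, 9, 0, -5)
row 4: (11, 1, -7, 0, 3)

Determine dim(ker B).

Row reduce to echelon form.
Swap R1 ↔ R2
R3 ← R3 + (13/5)·R1: [0, -57/5, 9, -91/5, 92/5]
R4 ← R4 − (11/5)·R1: [0, 49/5, -7, 77/5, -84/5]
R3 ← R3 + (57/5)·R2: [0, 0, 102/5, -34/5, -136/5]
R4 ← R4 − (49/5)·R2: [0, 0, -84/5, 28/5, 112/5]
R4 ← R4 + (14/17)·R3: [0, 0, 0, 0, 0]
3 nonzero rows, so rank(B) = 3.
B has 5 columns; by rank–nullity, nullity = 5 − 3 = 2.

2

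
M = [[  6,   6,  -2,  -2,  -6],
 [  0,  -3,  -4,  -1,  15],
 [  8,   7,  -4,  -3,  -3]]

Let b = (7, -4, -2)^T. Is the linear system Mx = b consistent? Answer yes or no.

no

Row reduce the augmented matrix [M | b].
R3 ← R3 − (4/3)·R1: [0, -1, -4/3, -1/3, 5, -34/3]
R3 ← R3 − (1/3)·R2: [0, 0, 0, 0, 0, -10]
The echelon form has 3 nonzero rows; the last pivot sits in the augmented column, so rank(M) = 2 but rank([M|b]) = 3.
Since the ranks differ, the system is inconsistent.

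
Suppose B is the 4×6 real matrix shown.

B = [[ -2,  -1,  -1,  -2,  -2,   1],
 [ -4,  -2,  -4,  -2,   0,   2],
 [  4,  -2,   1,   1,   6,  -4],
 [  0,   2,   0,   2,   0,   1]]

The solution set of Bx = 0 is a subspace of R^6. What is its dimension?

Row reduce to echelon form.
R2 ← R2 − (2)·R1: [0, 0, -2, 2, 4, 0]
R3 ← R3 + (2)·R1: [0, -4, -1, -3, 2, -2]
Swap R2 ↔ R3
R4 ← R4 + (1/2)·R2: [0, 0, -1/2, 1/2, 1, 0]
R4 ← R4 − (1/4)·R3: [0, 0, 0, 0, 0, 0]
3 nonzero rows, so rank(B) = 3.
B has 6 columns; by rank–nullity, nullity = 6 − 3 = 3.

3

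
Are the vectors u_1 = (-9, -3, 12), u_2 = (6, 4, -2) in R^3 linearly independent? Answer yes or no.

yes

Form the matrix with these vectors as rows and row reduce.
R2 ← R2 + (2/3)·R1: [0, 2, 6]
2 nonzero rows, so the 2 vectors span a space of dimension 2.
Since 2 = 2, the vectors are linearly independent.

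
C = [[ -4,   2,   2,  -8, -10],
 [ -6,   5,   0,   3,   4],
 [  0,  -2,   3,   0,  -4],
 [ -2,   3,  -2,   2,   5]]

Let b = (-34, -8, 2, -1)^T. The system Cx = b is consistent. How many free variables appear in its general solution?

2

Row reduce the augmented matrix [C | b].
R2 ← R2 − (3/2)·R1: [0, 2, -3, 15, 19, 43]
R4 ← R4 − (1/2)·R1: [0, 2, -3, 6, 10, 16]
R3 ← R3 + R2: [0, 0, 0, 15, 15, 45]
R4 ← R4 − R2: [0, 0, 0, -9, -9, -27]
R4 ← R4 + (3/5)·R3: [0, 0, 0, 0, 0, 0]
The echelon form has 3 nonzero rows, and every pivot lies in the first 5 columns, so rank(C) = rank([C|b]) = 3.
The system is consistent.
Free variables = (unknowns) − (rank) = 5 − 3 = 2.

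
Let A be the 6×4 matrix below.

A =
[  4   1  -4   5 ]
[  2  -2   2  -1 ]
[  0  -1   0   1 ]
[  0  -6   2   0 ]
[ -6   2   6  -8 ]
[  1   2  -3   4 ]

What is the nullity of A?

Row reduce to echelon form.
R2 ← R2 − (1/2)·R1: [0, -5/2, 4, -7/2]
R5 ← R5 + (3/2)·R1: [0, 7/2, 0, -1/2]
R6 ← R6 − (1/4)·R1: [0, 7/4, -2, 11/4]
R3 ← R3 − (2/5)·R2: [0, 0, -8/5, 12/5]
R4 ← R4 − (12/5)·R2: [0, 0, -38/5, 42/5]
R5 ← R5 + (7/5)·R2: [0, 0, 28/5, -27/5]
R6 ← R6 + (7/10)·R2: [0, 0, 4/5, 3/10]
R4 ← R4 − (19/4)·R3: [0, 0, 0, -3]
R5 ← R5 + (7/2)·R3: [0, 0, 0, 3]
R6 ← R6 + (1/2)·R3: [0, 0, 0, 3/2]
R5 ← R5 + R4: [0, 0, 0, 0]
R6 ← R6 + (1/2)·R4: [0, 0, 0, 0]
4 nonzero rows, so rank(A) = 4.
A has 4 columns; by rank–nullity, nullity = 4 − 4 = 0.

0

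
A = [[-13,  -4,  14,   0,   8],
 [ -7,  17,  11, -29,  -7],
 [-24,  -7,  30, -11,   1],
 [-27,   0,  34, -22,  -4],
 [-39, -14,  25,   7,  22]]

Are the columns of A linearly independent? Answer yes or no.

yes

Row reduce A to echelon form.
R2 ← R2 − (7/13)·R1: [0, 249/13, 45/13, -29, -147/13]
R3 ← R3 − (24/13)·R1: [0, 5/13, 54/13, -11, -179/13]
R4 ← R4 − (27/13)·R1: [0, 108/13, 64/13, -22, -268/13]
R5 ← R5 − (3)·R1: [0, -2, -17, 7, -2]
R3 ← R3 − (5/249)·R2: [0, 0, 339/83, -2594/249, -1124/83]
R4 ← R4 − (36/83)·R2: [0, 0, 284/83, -782/83, -1304/83]
R5 ← R5 + (26/249)·R2: [0, 0, -1381/83, 989/249, -264/83]
R4 ← R4 − (284/339)·R3: [0, 0, 0, -706/1017, -1480/339]
R5 ← R5 + (1381/339)·R3: [0, 0, 0, -39121/1017, -19780/339]
R5 ← R5 − (39121/706)·R4: [0, 0, 0, 0, 64800/353]
5 pivots among 5 columns.
Every column is a pivot column, so the columns are linearly independent.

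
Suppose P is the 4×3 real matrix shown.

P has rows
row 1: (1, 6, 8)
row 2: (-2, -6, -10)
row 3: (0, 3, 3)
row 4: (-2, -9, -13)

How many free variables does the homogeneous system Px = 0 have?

Row reduce to echelon form.
R2 ← R2 + (2)·R1: [0, 6, 6]
R4 ← R4 + (2)·R1: [0, 3, 3]
R3 ← R3 − (1/2)·R2: [0, 0, 0]
R4 ← R4 − (1/2)·R2: [0, 0, 0]
2 nonzero rows, so rank(P) = 2.
P has 3 columns; by rank–nullity, nullity = 3 − 2 = 1.

1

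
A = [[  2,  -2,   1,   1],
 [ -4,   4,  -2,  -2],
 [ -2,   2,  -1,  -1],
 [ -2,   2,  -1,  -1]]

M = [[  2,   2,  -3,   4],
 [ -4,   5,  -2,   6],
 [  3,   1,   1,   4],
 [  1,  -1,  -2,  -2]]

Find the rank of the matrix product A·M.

1

First compute AM:
[[ 16,  -6,  -3,  -2],
 [-32,  12,   6,   4],
 [-16,   6,   3,   2],
 [-16,   6,   3,   2]]
Now row reduce the product.
R2 ← R2 + (2)·R1: [0, 0, 0, 0]
R3 ← R3 + R1: [0, 0, 0, 0]
R4 ← R4 + R1: [0, 0, 0, 0]
1 nonzero row, so rank(AM) = 1.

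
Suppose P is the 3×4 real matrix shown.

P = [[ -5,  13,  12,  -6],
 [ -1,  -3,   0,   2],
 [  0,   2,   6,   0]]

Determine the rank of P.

3

Row reduce to echelon form.
R2 ← R2 − (1/5)·R1: [0, -28/5, -12/5, 16/5]
R3 ← R3 + (5/14)·R2: [0, 0, 36/7, 8/7]
Echelon form has 3 nonzero rows, so rank(P) = 3.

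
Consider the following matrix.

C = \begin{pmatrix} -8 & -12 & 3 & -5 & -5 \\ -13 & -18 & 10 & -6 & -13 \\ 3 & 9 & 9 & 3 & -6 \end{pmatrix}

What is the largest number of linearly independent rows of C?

3

Row reduce to echelon form.
R2 ← R2 − (13/8)·R1: [0, 3/2, 41/8, 17/8, -39/8]
R3 ← R3 + (3/8)·R1: [0, 9/2, 81/8, 9/8, -63/8]
R3 ← R3 − (3)·R2: [0, 0, -21/4, -21/4, 27/4]
Echelon form has 3 nonzero rows, so rank(C) = 3.
The rank gives the maximum number of linearly independent rows: 3.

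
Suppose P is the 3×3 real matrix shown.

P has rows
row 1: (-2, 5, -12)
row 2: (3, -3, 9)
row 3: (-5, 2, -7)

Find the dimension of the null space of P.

Row reduce to echelon form.
R2 ← R2 + (3/2)·R1: [0, 9/2, -9]
R3 ← R3 − (5/2)·R1: [0, -21/2, 23]
R3 ← R3 + (7/3)·R2: [0, 0, 2]
3 nonzero rows, so rank(P) = 3.
P has 3 columns; by rank–nullity, nullity = 3 − 3 = 0.

0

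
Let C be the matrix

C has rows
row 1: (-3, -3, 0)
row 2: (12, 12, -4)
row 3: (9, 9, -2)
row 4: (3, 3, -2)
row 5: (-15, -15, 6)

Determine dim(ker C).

1

Row reduce to echelon form.
R2 ← R2 + (4)·R1: [0, 0, -4]
R3 ← R3 + (3)·R1: [0, 0, -2]
R4 ← R4 + R1: [0, 0, -2]
R5 ← R5 − (5)·R1: [0, 0, 6]
R3 ← R3 − (1/2)·R2: [0, 0, 0]
R4 ← R4 − (1/2)·R2: [0, 0, 0]
R5 ← R5 + (3/2)·R2: [0, 0, 0]
2 nonzero rows, so rank(C) = 2.
C has 3 columns; by rank–nullity, nullity = 3 − 2 = 1.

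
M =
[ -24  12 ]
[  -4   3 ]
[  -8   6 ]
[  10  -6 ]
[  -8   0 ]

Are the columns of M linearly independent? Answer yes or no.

Row reduce M to echelon form.
R2 ← R2 − (1/6)·R1: [0, 1]
R3 ← R3 − (1/3)·R1: [0, 2]
R4 ← R4 + (5/12)·R1: [0, -1]
R5 ← R5 − (1/3)·R1: [0, -4]
R3 ← R3 − (2)·R2: [0, 0]
R4 ← R4 + R2: [0, 0]
R5 ← R5 + (4)·R2: [0, 0]
2 pivots among 2 columns.
Every column is a pivot column, so the columns are linearly independent.

yes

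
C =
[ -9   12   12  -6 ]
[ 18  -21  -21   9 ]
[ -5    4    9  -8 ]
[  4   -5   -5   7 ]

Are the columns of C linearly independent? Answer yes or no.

yes

Row reduce C to echelon form.
R2 ← R2 + (2)·R1: [0, 3, 3, -3]
R3 ← R3 − (5/9)·R1: [0, -8/3, 7/3, -14/3]
R4 ← R4 + (4/9)·R1: [0, 1/3, 1/3, 13/3]
R3 ← R3 + (8/9)·R2: [0, 0, 5, -22/3]
R4 ← R4 − (1/9)·R2: [0, 0, 0, 14/3]
4 pivots among 4 columns.
Every column is a pivot column, so the columns are linearly independent.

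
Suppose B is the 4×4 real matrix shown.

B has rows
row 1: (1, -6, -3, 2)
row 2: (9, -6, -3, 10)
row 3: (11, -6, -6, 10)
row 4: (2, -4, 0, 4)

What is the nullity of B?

1

Row reduce to echelon form.
R2 ← R2 − (9)·R1: [0, 48, 24, -8]
R3 ← R3 − (11)·R1: [0, 60, 27, -12]
R4 ← R4 − (2)·R1: [0, 8, 6, 0]
R3 ← R3 − (5/4)·R2: [0, 0, -3, -2]
R4 ← R4 − (1/6)·R2: [0, 0, 2, 4/3]
R4 ← R4 + (2/3)·R3: [0, 0, 0, 0]
3 nonzero rows, so rank(B) = 3.
B has 4 columns; by rank–nullity, nullity = 4 − 3 = 1.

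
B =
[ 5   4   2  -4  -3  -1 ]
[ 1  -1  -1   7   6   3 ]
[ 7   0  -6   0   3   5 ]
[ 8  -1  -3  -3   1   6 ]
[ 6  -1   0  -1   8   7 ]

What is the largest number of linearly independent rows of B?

Row reduce to echelon form.
R2 ← R2 − (1/5)·R1: [0, -9/5, -7/5, 39/5, 33/5, 16/5]
R3 ← R3 − (7/5)·R1: [0, -28/5, -44/5, 28/5, 36/5, 32/5]
R4 ← R4 − (8/5)·R1: [0, -37/5, -31/5, 17/5, 29/5, 38/5]
R5 ← R5 − (6/5)·R1: [0, -29/5, -12/5, 19/5, 58/5, 41/5]
R3 ← R3 − (28/9)·R2: [0, 0, -40/9, -56/3, -40/3, -32/9]
R4 ← R4 − (37/9)·R2: [0, 0, -4/9, -86/3, -64/3, -50/9]
R5 ← R5 − (29/9)·R2: [0, 0, 19/9, -64/3, -29/3, -19/9]
R4 ← R4 − (1/10)·R3: [0, 0, 0, -134/5, -20, -26/5]
R5 ← R5 + (19/40)·R3: [0, 0, 0, -151/5, -16, -19/5]
R5 ← R5 − (151/134)·R4: [0, 0, 0, 0, 438/67, 138/67]
Echelon form has 5 nonzero rows, so rank(B) = 5.
The rank gives the maximum number of linearly independent rows: 5.

5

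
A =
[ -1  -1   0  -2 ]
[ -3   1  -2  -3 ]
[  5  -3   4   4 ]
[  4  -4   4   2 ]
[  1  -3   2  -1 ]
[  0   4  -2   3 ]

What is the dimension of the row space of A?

2

Row reduce to echelon form.
R2 ← R2 − (3)·R1: [0, 4, -2, 3]
R3 ← R3 + (5)·R1: [0, -8, 4, -6]
R4 ← R4 + (4)·R1: [0, -8, 4, -6]
R5 ← R5 + R1: [0, -4, 2, -3]
R3 ← R3 + (2)·R2: [0, 0, 0, 0]
R4 ← R4 + (2)·R2: [0, 0, 0, 0]
R5 ← R5 + R2: [0, 0, 0, 0]
R6 ← R6 − R2: [0, 0, 0, 0]
Echelon form has 2 nonzero rows, so rank(A) = 2.
The row space has dimension equal to the rank: 2.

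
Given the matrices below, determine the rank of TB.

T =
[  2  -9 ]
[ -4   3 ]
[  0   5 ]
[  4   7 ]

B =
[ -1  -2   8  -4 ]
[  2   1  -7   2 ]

First compute TB:
[[-20, -13,  79, -26],
 [ 10,  11, -53,  22],
 [ 10,   5, -35,  10],
 [ 10,  -1, -17,  -2]]
Now row reduce the product.
R2 ← R2 + (1/2)·R1: [0, 9/2, -27/2, 9]
R3 ← R3 + (1/2)·R1: [0, -3/2, 9/2, -3]
R4 ← R4 + (1/2)·R1: [0, -15/2, 45/2, -15]
R3 ← R3 + (1/3)·R2: [0, 0, 0, 0]
R4 ← R4 + (5/3)·R2: [0, 0, 0, 0]
2 nonzero rows, so rank(TB) = 2.

2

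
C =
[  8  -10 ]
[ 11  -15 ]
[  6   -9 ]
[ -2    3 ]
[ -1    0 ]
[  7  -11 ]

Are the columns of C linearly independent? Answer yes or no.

yes

Row reduce C to echelon form.
R2 ← R2 − (11/8)·R1: [0, -5/4]
R3 ← R3 − (3/4)·R1: [0, -3/2]
R4 ← R4 + (1/4)·R1: [0, 1/2]
R5 ← R5 + (1/8)·R1: [0, -5/4]
R6 ← R6 − (7/8)·R1: [0, -9/4]
R3 ← R3 − (6/5)·R2: [0, 0]
R4 ← R4 + (2/5)·R2: [0, 0]
R5 ← R5 − R2: [0, 0]
R6 ← R6 − (9/5)·R2: [0, 0]
2 pivots among 2 columns.
Every column is a pivot column, so the columns are linearly independent.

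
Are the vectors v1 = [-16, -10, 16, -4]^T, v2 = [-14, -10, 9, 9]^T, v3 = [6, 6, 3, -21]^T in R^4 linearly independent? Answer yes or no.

Form the matrix with these vectors as rows and row reduce.
R2 ← R2 − (7/8)·R1: [0, -5/4, -5, 25/2]
R3 ← R3 + (3/8)·R1: [0, 9/4, 9, -45/2]
R3 ← R3 + (9/5)·R2: [0, 0, 0, 0]
2 nonzero rows, so the 3 vectors span a space of dimension 2.
Since 2 < 3, the vectors are linearly dependent.

no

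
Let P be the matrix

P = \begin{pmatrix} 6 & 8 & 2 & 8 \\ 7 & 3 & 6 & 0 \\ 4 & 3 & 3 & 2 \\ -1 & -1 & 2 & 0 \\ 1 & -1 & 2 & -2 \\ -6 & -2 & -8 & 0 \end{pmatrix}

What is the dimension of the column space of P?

Row reduce to echelon form.
R2 ← R2 − (7/6)·R1: [0, -19/3, 11/3, -28/3]
R3 ← R3 − (2/3)·R1: [0, -7/3, 5/3, -10/3]
R4 ← R4 + (1/6)·R1: [0, 1/3, 7/3, 4/3]
R5 ← R5 − (1/6)·R1: [0, -7/3, 5/3, -10/3]
R6 ← R6 + R1: [0, 6, -6, 8]
R3 ← R3 − (7/19)·R2: [0, 0, 6/19, 2/19]
R4 ← R4 + (1/19)·R2: [0, 0, 48/19, 16/19]
R5 ← R5 − (7/19)·R2: [0, 0, 6/19, 2/19]
R6 ← R6 + (18/19)·R2: [0, 0, -48/19, -16/19]
R4 ← R4 − (8)·R3: [0, 0, 0, 0]
R5 ← R5 − R3: [0, 0, 0, 0]
R6 ← R6 + (8)·R3: [0, 0, 0, 0]
Echelon form has 3 nonzero rows, so rank(P) = 3.
The column space has dimension equal to the rank: 3.

3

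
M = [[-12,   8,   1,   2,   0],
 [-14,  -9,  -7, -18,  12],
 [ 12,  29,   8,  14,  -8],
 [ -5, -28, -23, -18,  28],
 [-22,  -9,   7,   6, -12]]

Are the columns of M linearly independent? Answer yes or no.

Row reduce M to echelon form.
R2 ← R2 − (7/6)·R1: [0, -55/3, -49/6, -61/3, 12]
R3 ← R3 + R1: [0, 37, 9, 16, -8]
R4 ← R4 − (5/12)·R1: [0, -94/3, -281/12, -113/6, 28]
R5 ← R5 − (11/6)·R1: [0, -71/3, 31/6, 7/3, -12]
R3 ← R3 + (111/55)·R2: [0, 0, -823/110, -1377/55, 892/55]
R4 ← R4 − (94/55)·R2: [0, 0, -2081/220, 1751/110, 412/55]
R5 ← R5 − (71/55)·R2: [0, 0, 864/55, 1572/55, -1512/55]
R4 ← R4 − (2081/1646)·R3: [0, 0, 0, 39151/823, -10710/823]
R5 ← R5 + (1728/823)·R3: [0, 0, 0, -19740/823, 5400/823]
R5 ← R5 + (60/119)·R4: [0, 0, 0, 0, 0]
4 pivots among 5 columns.
Only 4 < 5 pivot columns, so the columns are linearly dependent.

no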